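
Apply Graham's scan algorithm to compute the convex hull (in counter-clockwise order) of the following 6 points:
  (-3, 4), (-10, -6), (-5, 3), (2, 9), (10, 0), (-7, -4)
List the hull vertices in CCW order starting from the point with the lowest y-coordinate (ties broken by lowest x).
Hull (CCW) = [(-10, -6), (10, 0), (2, 9), (-5, 3)]

Graham scan procedure:
  1. Find the pivot p₀ = point with lowest y (tie → lowest x): (-10, -6).
  2. Sort the remaining points by polar angle around p₀.
  3. Walk through sorted points, maintaining a stack; pop the top while the last three entries make a non-left turn (cross product ≤ 0).
  4. Final stack is the convex hull in CCW order: (-10, -6), (10, 0), (2, 9), (-5, 3).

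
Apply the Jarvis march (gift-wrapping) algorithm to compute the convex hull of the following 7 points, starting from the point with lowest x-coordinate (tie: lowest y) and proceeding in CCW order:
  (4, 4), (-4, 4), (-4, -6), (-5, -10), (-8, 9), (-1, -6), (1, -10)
Hull (CCW) = [(-8, 9), (-5, -10), (1, -10), (4, 4)]

Jarvis march: at each step, from the current hull vertex p, select the next vertex q as the point such that every other point lies strictly to the left of (or on) the directed line p → q. (Equivalently: for every other point r, the cross product (q − p) × (r − p) ≥ 0.)
Starting point (lowest x, tie lowest y): (-8, 9). Wrap until returning to start. Resulting hull: (-8, 9), (-5, -10), (1, -10), (4, 4).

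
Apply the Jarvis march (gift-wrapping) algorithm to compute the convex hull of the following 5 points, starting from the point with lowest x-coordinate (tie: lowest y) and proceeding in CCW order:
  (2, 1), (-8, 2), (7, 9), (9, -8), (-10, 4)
Hull (CCW) = [(-10, 4), (-8, 2), (9, -8), (7, 9)]

Jarvis march: at each step, from the current hull vertex p, select the next vertex q as the point such that every other point lies strictly to the left of (or on) the directed line p → q. (Equivalently: for every other point r, the cross product (q − p) × (r − p) ≥ 0.)
Starting point (lowest x, tie lowest y): (-10, 4). Wrap until returning to start. Resulting hull: (-10, 4), (-8, 2), (9, -8), (7, 9).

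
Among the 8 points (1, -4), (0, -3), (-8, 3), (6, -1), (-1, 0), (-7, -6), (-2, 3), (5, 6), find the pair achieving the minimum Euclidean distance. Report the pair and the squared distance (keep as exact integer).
Pair = ((1, -4), (0, -3)); squared distance = 2

Compute all C(8, 2) = 28 pairwise squared distances (x_i − x_j)² + (y_i − y_j)². The minimum is 2, attained by the pair ((1, -4), (0, -3)).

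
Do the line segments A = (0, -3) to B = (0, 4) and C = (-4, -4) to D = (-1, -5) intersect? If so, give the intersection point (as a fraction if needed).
No (intersection of containing lines falls outside at least one segment)

Parametrize and solve: t = -1/3, s = 4/3. At least one of these is outside [0, 1], so the segments do not intersect.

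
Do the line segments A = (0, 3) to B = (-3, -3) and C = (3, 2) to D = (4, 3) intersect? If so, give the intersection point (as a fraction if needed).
No (intersection of containing lines falls outside at least one segment)

Parametrize and solve: t = 4/3, s = -7. At least one of these is outside [0, 1], so the segments do not intersect.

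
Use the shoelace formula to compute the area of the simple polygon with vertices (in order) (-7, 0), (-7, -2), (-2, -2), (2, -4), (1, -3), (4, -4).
Area = 7

Shoelace formula: Area = (1/2) |Σ_i (x_i · y_{i+1} − x_{i+1} · y_i)| (indices mod n). Compute each cross term:
  (-7)(-2) − (-7)(0) = 14
  (-7)(-2) − (-2)(-2) = 10
  (-2)(-4) − (2)(-2) = 12
  (2)(-3) − (1)(-4) = -2
  (1)(-4) − (4)(-3) = 8
  (4)(0) − (-7)(-4) = -28
Sum = 14, so (signed) Area = 14/2 = 7, |Area| = 7.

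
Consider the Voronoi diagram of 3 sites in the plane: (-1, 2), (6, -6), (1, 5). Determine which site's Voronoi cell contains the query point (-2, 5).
Nearest site = (1, 5)

The Voronoi cell of site s contains exactly those query points closer to s than to any other site. Compute squared distances from q = (-2, 5) to each site:
  (1 − -2)² + (5 − 5)² = 9
  (-1 − -2)² + (2 − 5)² = 10
  (6 − -2)² + (-6 − 5)² = 185
Minimum is attained by (1, 5), so q lies in its Voronoi cell.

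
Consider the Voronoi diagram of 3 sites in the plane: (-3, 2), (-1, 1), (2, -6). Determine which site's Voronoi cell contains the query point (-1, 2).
Nearest site = (-1, 1)

The Voronoi cell of site s contains exactly those query points closer to s than to any other site. Compute squared distances from q = (-1, 2) to each site:
  (-1 − -1)² + (1 − 2)² = 1
  (-3 − -1)² + (2 − 2)² = 4
  (2 − -1)² + (-6 − 2)² = 73
Minimum is attained by (-1, 1), so q lies in its Voronoi cell.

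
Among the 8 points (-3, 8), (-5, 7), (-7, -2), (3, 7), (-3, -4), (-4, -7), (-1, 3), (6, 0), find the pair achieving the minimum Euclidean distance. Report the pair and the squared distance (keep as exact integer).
Pair = ((-3, 8), (-5, 7)); squared distance = 5

Compute all C(8, 2) = 28 pairwise squared distances (x_i − x_j)² + (y_i − y_j)². The minimum is 5, attained by the pair ((-3, 8), (-5, 7)).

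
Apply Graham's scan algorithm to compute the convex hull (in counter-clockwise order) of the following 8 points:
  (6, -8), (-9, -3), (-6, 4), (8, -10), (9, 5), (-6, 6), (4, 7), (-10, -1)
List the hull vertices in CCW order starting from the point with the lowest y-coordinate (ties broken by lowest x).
Hull (CCW) = [(8, -10), (9, 5), (4, 7), (-6, 6), (-10, -1), (-9, -3)]

Graham scan procedure:
  1. Find the pivot p₀ = point with lowest y (tie → lowest x): (8, -10).
  2. Sort the remaining points by polar angle around p₀.
  3. Walk through sorted points, maintaining a stack; pop the top while the last three entries make a non-left turn (cross product ≤ 0).
  4. Final stack is the convex hull in CCW order: (8, -10), (9, 5), (4, 7), (-6, 6), (-10, -1), (-9, -3).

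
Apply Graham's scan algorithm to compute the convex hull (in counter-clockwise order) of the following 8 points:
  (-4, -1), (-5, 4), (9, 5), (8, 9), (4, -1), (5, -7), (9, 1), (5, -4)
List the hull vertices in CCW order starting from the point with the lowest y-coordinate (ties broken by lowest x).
Hull (CCW) = [(5, -7), (9, 1), (9, 5), (8, 9), (-5, 4), (-4, -1)]

Graham scan procedure:
  1. Find the pivot p₀ = point with lowest y (tie → lowest x): (5, -7).
  2. Sort the remaining points by polar angle around p₀.
  3. Walk through sorted points, maintaining a stack; pop the top while the last three entries make a non-left turn (cross product ≤ 0).
  4. Final stack is the convex hull in CCW order: (5, -7), (9, 1), (9, 5), (8, 9), (-5, 4), (-4, -1).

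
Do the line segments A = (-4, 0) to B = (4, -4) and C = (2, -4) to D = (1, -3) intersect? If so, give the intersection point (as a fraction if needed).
No (intersection of containing lines falls outside at least one segment)

Parametrize and solve: t = 1/2, s = 2. At least one of these is outside [0, 1], so the segments do not intersect.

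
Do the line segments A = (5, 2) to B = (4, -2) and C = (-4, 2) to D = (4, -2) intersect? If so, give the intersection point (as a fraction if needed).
Yes; intersection at (4, -2) (t = 1 on AB, s = 1 on CD)

Parametrize AB as A + t(B − A) = (5 + -1 t, 2 + -4 t) and CD as C + s(D − C) = (-4 + 8 s, 2 + -4 s). Solve the linear system for (t, s). Determinant = -36 ≠ 0, so a unique intersection of the containing lines exists. Solution: t = 1, s = 1 — both in [0, 1], so the segments cross. Intersection point: (4, -2).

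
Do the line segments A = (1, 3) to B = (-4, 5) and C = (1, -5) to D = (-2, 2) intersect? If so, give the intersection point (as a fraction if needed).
No (intersection of containing lines falls outside at least one segment)

Parametrize and solve: t = 24/29, s = 40/29. At least one of these is outside [0, 1], so the segments do not intersect.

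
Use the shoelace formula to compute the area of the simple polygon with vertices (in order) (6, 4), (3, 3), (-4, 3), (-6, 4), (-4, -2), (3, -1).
Area = 85/2

Shoelace formula: Area = (1/2) |Σ_i (x_i · y_{i+1} − x_{i+1} · y_i)| (indices mod n). Compute each cross term:
  (6)(3) − (3)(4) = 6
  (3)(3) − (-4)(3) = 21
  (-4)(4) − (-6)(3) = 2
  (-6)(-2) − (-4)(4) = 28
  (-4)(-1) − (3)(-2) = 10
  (3)(4) − (6)(-1) = 18
Sum = 85, so (signed) Area = 85/2 = 85/2, |Area| = 85/2.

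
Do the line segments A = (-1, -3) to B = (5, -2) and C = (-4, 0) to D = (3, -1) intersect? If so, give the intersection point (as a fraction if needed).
No (intersection of containing lines falls outside at least one segment)

Parametrize and solve: t = 18/13, s = 21/13. At least one of these is outside [0, 1], so the segments do not intersect.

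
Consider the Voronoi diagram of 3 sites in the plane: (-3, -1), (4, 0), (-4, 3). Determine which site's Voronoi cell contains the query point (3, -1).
Nearest site = (4, 0)

The Voronoi cell of site s contains exactly those query points closer to s than to any other site. Compute squared distances from q = (3, -1) to each site:
  (4 − 3)² + (0 − -1)² = 2
  (-3 − 3)² + (-1 − -1)² = 36
  (-4 − 3)² + (3 − -1)² = 65
Minimum is attained by (4, 0), so q lies in its Voronoi cell.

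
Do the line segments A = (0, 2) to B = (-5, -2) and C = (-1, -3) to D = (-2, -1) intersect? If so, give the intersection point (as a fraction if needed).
No (intersection of containing lines falls outside at least one segment)

Parametrize and solve: t = 1/2, s = 3/2. At least one of these is outside [0, 1], so the segments do not intersect.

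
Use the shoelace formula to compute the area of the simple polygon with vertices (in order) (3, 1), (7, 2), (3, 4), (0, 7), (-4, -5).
Area = 81/2

Shoelace formula: Area = (1/2) |Σ_i (x_i · y_{i+1} − x_{i+1} · y_i)| (indices mod n). Compute each cross term:
  (3)(2) − (7)(1) = -1
  (7)(4) − (3)(2) = 22
  (3)(7) − (0)(4) = 21
  (0)(-5) − (-4)(7) = 28
  (-4)(1) − (3)(-5) = 11
Sum = 81, so (signed) Area = 81/2 = 81/2, |Area| = 81/2.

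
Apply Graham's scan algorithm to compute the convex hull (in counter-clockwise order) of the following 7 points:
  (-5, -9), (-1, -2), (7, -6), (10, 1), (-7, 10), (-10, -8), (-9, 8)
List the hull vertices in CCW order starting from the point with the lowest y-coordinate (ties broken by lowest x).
Hull (CCW) = [(-5, -9), (7, -6), (10, 1), (-7, 10), (-9, 8), (-10, -8)]

Graham scan procedure:
  1. Find the pivot p₀ = point with lowest y (tie → lowest x): (-5, -9).
  2. Sort the remaining points by polar angle around p₀.
  3. Walk through sorted points, maintaining a stack; pop the top while the last three entries make a non-left turn (cross product ≤ 0).
  4. Final stack is the convex hull in CCW order: (-5, -9), (7, -6), (10, 1), (-7, 10), (-9, 8), (-10, -8).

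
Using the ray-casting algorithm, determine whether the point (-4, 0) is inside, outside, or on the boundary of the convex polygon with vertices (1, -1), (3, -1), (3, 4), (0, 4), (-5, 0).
The point (-4, 0) lies strictly inside the polygon

Cast a horizontal ray to the right from the query point and count how many polygon edges it crosses (each edge strictly once or zero times, handled with the usual half-open convention). 
Parity of crossings → odd ⇒ inside.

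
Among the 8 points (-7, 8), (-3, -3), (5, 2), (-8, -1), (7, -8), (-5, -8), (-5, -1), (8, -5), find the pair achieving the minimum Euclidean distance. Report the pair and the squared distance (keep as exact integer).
Pair = ((-3, -3), (-5, -1)); squared distance = 8

Compute all C(8, 2) = 28 pairwise squared distances (x_i − x_j)² + (y_i − y_j)². The minimum is 8, attained by the pair ((-3, -3), (-5, -1)).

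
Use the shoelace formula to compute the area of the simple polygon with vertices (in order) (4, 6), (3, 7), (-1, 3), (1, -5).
Area = 27

Shoelace formula: Area = (1/2) |Σ_i (x_i · y_{i+1} − x_{i+1} · y_i)| (indices mod n). Compute each cross term:
  (4)(7) − (3)(6) = 10
  (3)(3) − (-1)(7) = 16
  (-1)(-5) − (1)(3) = 2
  (1)(6) − (4)(-5) = 26
Sum = 54, so (signed) Area = 54/2 = 27, |Area| = 27.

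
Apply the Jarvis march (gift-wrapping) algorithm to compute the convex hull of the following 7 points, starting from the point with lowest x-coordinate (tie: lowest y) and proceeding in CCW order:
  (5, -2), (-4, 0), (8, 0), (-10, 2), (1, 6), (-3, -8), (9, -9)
Hull (CCW) = [(-10, 2), (-3, -8), (9, -9), (8, 0), (1, 6)]

Jarvis march: at each step, from the current hull vertex p, select the next vertex q as the point such that every other point lies strictly to the left of (or on) the directed line p → q. (Equivalently: for every other point r, the cross product (q − p) × (r − p) ≥ 0.)
Starting point (lowest x, tie lowest y): (-10, 2). Wrap until returning to start. Resulting hull: (-10, 2), (-3, -8), (9, -9), (8, 0), (1, 6).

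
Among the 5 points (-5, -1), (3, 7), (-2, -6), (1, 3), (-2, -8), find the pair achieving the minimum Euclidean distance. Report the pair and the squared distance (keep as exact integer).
Pair = ((-2, -6), (-2, -8)); squared distance = 4

Compute all C(5, 2) = 10 pairwise squared distances (x_i − x_j)² + (y_i − y_j)². The minimum is 4, attained by the pair ((-2, -6), (-2, -8)).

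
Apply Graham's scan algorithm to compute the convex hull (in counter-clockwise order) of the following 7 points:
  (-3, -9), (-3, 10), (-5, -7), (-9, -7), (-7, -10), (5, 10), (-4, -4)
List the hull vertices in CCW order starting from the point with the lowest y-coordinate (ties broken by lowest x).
Hull (CCW) = [(-7, -10), (-3, -9), (5, 10), (-3, 10), (-9, -7)]

Graham scan procedure:
  1. Find the pivot p₀ = point with lowest y (tie → lowest x): (-7, -10).
  2. Sort the remaining points by polar angle around p₀.
  3. Walk through sorted points, maintaining a stack; pop the top while the last three entries make a non-left turn (cross product ≤ 0).
  4. Final stack is the convex hull in CCW order: (-7, -10), (-3, -9), (5, 10), (-3, 10), (-9, -7).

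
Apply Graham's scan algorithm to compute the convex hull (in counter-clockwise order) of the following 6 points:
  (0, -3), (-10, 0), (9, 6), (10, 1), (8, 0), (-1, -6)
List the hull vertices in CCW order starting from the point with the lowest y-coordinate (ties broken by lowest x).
Hull (CCW) = [(-1, -6), (10, 1), (9, 6), (-10, 0)]

Graham scan procedure:
  1. Find the pivot p₀ = point with lowest y (tie → lowest x): (-1, -6).
  2. Sort the remaining points by polar angle around p₀.
  3. Walk through sorted points, maintaining a stack; pop the top while the last three entries make a non-left turn (cross product ≤ 0).
  4. Final stack is the convex hull in CCW order: (-1, -6), (10, 1), (9, 6), (-10, 0).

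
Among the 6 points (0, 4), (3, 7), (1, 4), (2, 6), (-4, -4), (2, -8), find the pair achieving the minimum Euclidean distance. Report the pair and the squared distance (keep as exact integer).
Pair = ((0, 4), (1, 4)); squared distance = 1

Compute all C(6, 2) = 15 pairwise squared distances (x_i − x_j)² + (y_i − y_j)². The minimum is 1, attained by the pair ((0, 4), (1, 4)).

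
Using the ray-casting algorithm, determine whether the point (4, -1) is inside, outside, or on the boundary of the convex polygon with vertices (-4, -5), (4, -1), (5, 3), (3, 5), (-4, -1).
The point (4, -1) lies on the polygon boundary

Boundary check: the query satisfies the collinearity and bounding-box conditions for some polygon edge, so it lies exactly on the boundary.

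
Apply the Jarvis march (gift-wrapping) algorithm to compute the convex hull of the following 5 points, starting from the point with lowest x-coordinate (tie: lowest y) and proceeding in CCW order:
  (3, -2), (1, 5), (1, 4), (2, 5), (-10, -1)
Hull (CCW) = [(-10, -1), (3, -2), (2, 5), (1, 5)]

Jarvis march: at each step, from the current hull vertex p, select the next vertex q as the point such that every other point lies strictly to the left of (or on) the directed line p → q. (Equivalently: for every other point r, the cross product (q − p) × (r − p) ≥ 0.)
Starting point (lowest x, tie lowest y): (-10, -1). Wrap until returning to start. Resulting hull: (-10, -1), (3, -2), (2, 5), (1, 5).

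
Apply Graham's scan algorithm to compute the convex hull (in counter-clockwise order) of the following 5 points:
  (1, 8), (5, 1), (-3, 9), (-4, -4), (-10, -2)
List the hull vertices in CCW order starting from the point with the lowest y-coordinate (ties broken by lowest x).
Hull (CCW) = [(-4, -4), (5, 1), (1, 8), (-3, 9), (-10, -2)]

Graham scan procedure:
  1. Find the pivot p₀ = point with lowest y (tie → lowest x): (-4, -4).
  2. Sort the remaining points by polar angle around p₀.
  3. Walk through sorted points, maintaining a stack; pop the top while the last three entries make a non-left turn (cross product ≤ 0).
  4. Final stack is the convex hull in CCW order: (-4, -4), (5, 1), (1, 8), (-3, 9), (-10, -2).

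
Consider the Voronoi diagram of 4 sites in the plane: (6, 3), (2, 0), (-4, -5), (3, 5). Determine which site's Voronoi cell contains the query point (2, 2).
Nearest site = (2, 0)

The Voronoi cell of site s contains exactly those query points closer to s than to any other site. Compute squared distances from q = (2, 2) to each site:
  (2 − 2)² + (0 − 2)² = 4
  (3 − 2)² + (5 − 2)² = 10
  (6 − 2)² + (3 − 2)² = 17
  (-4 − 2)² + (-5 − 2)² = 85
Minimum is attained by (2, 0), so q lies in its Voronoi cell.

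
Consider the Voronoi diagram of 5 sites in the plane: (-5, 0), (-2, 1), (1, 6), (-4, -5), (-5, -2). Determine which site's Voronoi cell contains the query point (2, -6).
Nearest site = (-4, -5)

The Voronoi cell of site s contains exactly those query points closer to s than to any other site. Compute squared distances from q = (2, -6) to each site:
  (-4 − 2)² + (-5 − -6)² = 37
  (-5 − 2)² + (-2 − -6)² = 65
  (-2 − 2)² + (1 − -6)² = 65
  (-5 − 2)² + (0 − -6)² = 85
  (1 − 2)² + (6 − -6)² = 145
Minimum is attained by (-4, -5), so q lies in its Voronoi cell.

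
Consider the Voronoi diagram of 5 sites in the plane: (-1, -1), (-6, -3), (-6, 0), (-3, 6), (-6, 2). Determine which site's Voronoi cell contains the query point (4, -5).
Nearest site = (-1, -1)

The Voronoi cell of site s contains exactly those query points closer to s than to any other site. Compute squared distances from q = (4, -5) to each site:
  (-1 − 4)² + (-1 − -5)² = 41
  (-6 − 4)² + (-3 − -5)² = 104
  (-6 − 4)² + (0 − -5)² = 125
  (-6 − 4)² + (2 − -5)² = 149
  (-3 − 4)² + (6 − -5)² = 170
Minimum is attained by (-1, -1), so q lies in its Voronoi cell.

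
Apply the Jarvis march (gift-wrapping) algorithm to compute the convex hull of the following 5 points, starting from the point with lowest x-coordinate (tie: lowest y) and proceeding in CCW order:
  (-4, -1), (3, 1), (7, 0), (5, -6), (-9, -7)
Hull (CCW) = [(-9, -7), (5, -6), (7, 0), (3, 1), (-4, -1)]

Jarvis march: at each step, from the current hull vertex p, select the next vertex q as the point such that every other point lies strictly to the left of (or on) the directed line p → q. (Equivalently: for every other point r, the cross product (q − p) × (r − p) ≥ 0.)
Starting point (lowest x, tie lowest y): (-9, -7). Wrap until returning to start. Resulting hull: (-9, -7), (5, -6), (7, 0), (3, 1), (-4, -1).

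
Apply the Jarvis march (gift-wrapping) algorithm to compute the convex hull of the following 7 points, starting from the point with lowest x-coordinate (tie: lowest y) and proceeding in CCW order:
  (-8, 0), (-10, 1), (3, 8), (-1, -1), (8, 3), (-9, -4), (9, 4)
Hull (CCW) = [(-10, 1), (-9, -4), (-1, -1), (8, 3), (9, 4), (3, 8)]

Jarvis march: at each step, from the current hull vertex p, select the next vertex q as the point such that every other point lies strictly to the left of (or on) the directed line p → q. (Equivalently: for every other point r, the cross product (q − p) × (r − p) ≥ 0.)
Starting point (lowest x, tie lowest y): (-10, 1). Wrap until returning to start. Resulting hull: (-10, 1), (-9, -4), (-1, -1), (8, 3), (9, 4), (3, 8).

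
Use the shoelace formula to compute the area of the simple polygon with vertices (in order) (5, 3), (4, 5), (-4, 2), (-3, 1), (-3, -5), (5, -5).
Area = 141/2

Shoelace formula: Area = (1/2) |Σ_i (x_i · y_{i+1} − x_{i+1} · y_i)| (indices mod n). Compute each cross term:
  (5)(5) − (4)(3) = 13
  (4)(2) − (-4)(5) = 28
  (-4)(1) − (-3)(2) = 2
  (-3)(-5) − (-3)(1) = 18
  (-3)(-5) − (5)(-5) = 40
  (5)(3) − (5)(-5) = 40
Sum = 141, so (signed) Area = 141/2 = 141/2, |Area| = 141/2.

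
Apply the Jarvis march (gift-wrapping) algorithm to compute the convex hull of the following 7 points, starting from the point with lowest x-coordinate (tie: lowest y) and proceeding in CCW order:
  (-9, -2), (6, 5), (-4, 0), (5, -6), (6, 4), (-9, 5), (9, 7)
Hull (CCW) = [(-9, -2), (5, -6), (9, 7), (-9, 5)]

Jarvis march: at each step, from the current hull vertex p, select the next vertex q as the point such that every other point lies strictly to the left of (or on) the directed line p → q. (Equivalently: for every other point r, the cross product (q − p) × (r − p) ≥ 0.)
Starting point (lowest x, tie lowest y): (-9, -2). Wrap until returning to start. Resulting hull: (-9, -2), (5, -6), (9, 7), (-9, 5).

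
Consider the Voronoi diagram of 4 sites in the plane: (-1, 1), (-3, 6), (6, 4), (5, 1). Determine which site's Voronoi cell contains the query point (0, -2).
Nearest site = (-1, 1)

The Voronoi cell of site s contains exactly those query points closer to s than to any other site. Compute squared distances from q = (0, -2) to each site:
  (-1 − 0)² + (1 − -2)² = 10
  (5 − 0)² + (1 − -2)² = 34
  (6 − 0)² + (4 − -2)² = 72
  (-3 − 0)² + (6 − -2)² = 73
Minimum is attained by (-1, 1), so q lies in its Voronoi cell.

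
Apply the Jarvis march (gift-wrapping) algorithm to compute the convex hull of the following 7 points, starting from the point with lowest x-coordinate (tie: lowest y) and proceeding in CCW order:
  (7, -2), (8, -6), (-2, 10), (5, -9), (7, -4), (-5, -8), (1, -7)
Hull (CCW) = [(-5, -8), (5, -9), (8, -6), (7, -2), (-2, 10)]

Jarvis march: at each step, from the current hull vertex p, select the next vertex q as the point such that every other point lies strictly to the left of (or on) the directed line p → q. (Equivalently: for every other point r, the cross product (q − p) × (r − p) ≥ 0.)
Starting point (lowest x, tie lowest y): (-5, -8). Wrap until returning to start. Resulting hull: (-5, -8), (5, -9), (8, -6), (7, -2), (-2, 10).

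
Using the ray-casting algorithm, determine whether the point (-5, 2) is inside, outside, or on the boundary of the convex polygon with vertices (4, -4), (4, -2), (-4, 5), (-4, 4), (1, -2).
The point (-5, 2) lies strictly outside the polygon

Cast a horizontal ray to the right from the query point and count how many polygon edges it crosses (each edge strictly once or zero times, handled with the usual half-open convention). 
Parity of crossings → even ⇒ outside.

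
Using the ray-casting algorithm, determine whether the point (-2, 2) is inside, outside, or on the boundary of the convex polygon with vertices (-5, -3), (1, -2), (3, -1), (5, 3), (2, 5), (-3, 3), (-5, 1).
The point (-2, 2) lies strictly inside the polygon

Cast a horizontal ray to the right from the query point and count how many polygon edges it crosses (each edge strictly once or zero times, handled with the usual half-open convention). 
Parity of crossings → odd ⇒ inside.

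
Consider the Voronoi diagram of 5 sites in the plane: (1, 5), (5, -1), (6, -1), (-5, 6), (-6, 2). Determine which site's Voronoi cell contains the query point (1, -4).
Nearest site = (5, -1)

The Voronoi cell of site s contains exactly those query points closer to s than to any other site. Compute squared distances from q = (1, -4) to each site:
  (5 − 1)² + (-1 − -4)² = 25
  (6 − 1)² + (-1 − -4)² = 34
  (1 − 1)² + (5 − -4)² = 81
  (-6 − 1)² + (2 − -4)² = 85
  (-5 − 1)² + (6 − -4)² = 136
Minimum is attained by (5, -1), so q lies in its Voronoi cell.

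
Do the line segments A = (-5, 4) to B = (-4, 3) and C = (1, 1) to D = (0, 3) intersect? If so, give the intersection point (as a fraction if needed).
No (intersection of containing lines falls outside at least one segment)

Parametrize and solve: t = 9, s = -3. At least one of these is outside [0, 1], so the segments do not intersect.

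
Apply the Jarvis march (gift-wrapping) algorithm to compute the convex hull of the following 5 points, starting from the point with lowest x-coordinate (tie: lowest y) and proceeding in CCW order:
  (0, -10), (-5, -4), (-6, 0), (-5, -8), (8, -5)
Hull (CCW) = [(-6, 0), (-5, -8), (0, -10), (8, -5)]

Jarvis march: at each step, from the current hull vertex p, select the next vertex q as the point such that every other point lies strictly to the left of (or on) the directed line p → q. (Equivalently: for every other point r, the cross product (q − p) × (r − p) ≥ 0.)
Starting point (lowest x, tie lowest y): (-6, 0). Wrap until returning to start. Resulting hull: (-6, 0), (-5, -8), (0, -10), (8, -5).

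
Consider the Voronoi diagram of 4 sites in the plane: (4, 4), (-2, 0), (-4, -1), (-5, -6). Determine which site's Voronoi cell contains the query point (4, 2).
Nearest site = (4, 4)

The Voronoi cell of site s contains exactly those query points closer to s than to any other site. Compute squared distances from q = (4, 2) to each site:
  (4 − 4)² + (4 − 2)² = 4
  (-2 − 4)² + (0 − 2)² = 40
  (-4 − 4)² + (-1 − 2)² = 73
  (-5 − 4)² + (-6 − 2)² = 145
Minimum is attained by (4, 4), so q lies in its Voronoi cell.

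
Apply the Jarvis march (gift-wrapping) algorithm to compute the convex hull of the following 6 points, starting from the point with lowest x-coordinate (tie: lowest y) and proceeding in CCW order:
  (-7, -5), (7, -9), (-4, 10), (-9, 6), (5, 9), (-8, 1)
Hull (CCW) = [(-9, 6), (-7, -5), (7, -9), (5, 9), (-4, 10)]

Jarvis march: at each step, from the current hull vertex p, select the next vertex q as the point such that every other point lies strictly to the left of (or on) the directed line p → q. (Equivalently: for every other point r, the cross product (q − p) × (r − p) ≥ 0.)
Starting point (lowest x, tie lowest y): (-9, 6). Wrap until returning to start. Resulting hull: (-9, 6), (-7, -5), (7, -9), (5, 9), (-4, 10).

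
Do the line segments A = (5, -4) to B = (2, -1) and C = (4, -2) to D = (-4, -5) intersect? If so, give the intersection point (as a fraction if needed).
Yes; intersection at (36/11, -25/11) (t = 19/33 on AB, s = 1/11 on CD)

Parametrize AB as A + t(B − A) = (5 + -3 t, -4 + 3 t) and CD as C + s(D − C) = (4 + -8 s, -2 + -3 s). Solve the linear system for (t, s). Determinant = -33 ≠ 0, so a unique intersection of the containing lines exists. Solution: t = 19/33, s = 1/11 — both in [0, 1], so the segments cross. Intersection point: (36/11, -25/11).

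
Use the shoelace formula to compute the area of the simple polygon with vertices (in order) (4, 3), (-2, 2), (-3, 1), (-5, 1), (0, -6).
Area = 37

Shoelace formula: Area = (1/2) |Σ_i (x_i · y_{i+1} − x_{i+1} · y_i)| (indices mod n). Compute each cross term:
  (4)(2) − (-2)(3) = 14
  (-2)(1) − (-3)(2) = 4
  (-3)(1) − (-5)(1) = 2
  (-5)(-6) − (0)(1) = 30
  (0)(3) − (4)(-6) = 24
Sum = 74, so (signed) Area = 74/2 = 37, |Area| = 37.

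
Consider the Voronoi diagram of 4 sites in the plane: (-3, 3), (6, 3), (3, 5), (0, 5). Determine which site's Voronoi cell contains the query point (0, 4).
Nearest site = (0, 5)

The Voronoi cell of site s contains exactly those query points closer to s than to any other site. Compute squared distances from q = (0, 4) to each site:
  (0 − 0)² + (5 − 4)² = 1
  (-3 − 0)² + (3 − 4)² = 10
  (3 − 0)² + (5 − 4)² = 10
  (6 − 0)² + (3 − 4)² = 37
Minimum is attained by (0, 5), so q lies in its Voronoi cell.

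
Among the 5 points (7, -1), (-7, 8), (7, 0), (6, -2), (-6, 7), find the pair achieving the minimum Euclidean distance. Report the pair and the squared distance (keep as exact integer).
Pair = ((7, -1), (7, 0)); squared distance = 1

Compute all C(5, 2) = 10 pairwise squared distances (x_i − x_j)² + (y_i − y_j)². The minimum is 1, attained by the pair ((7, -1), (7, 0)).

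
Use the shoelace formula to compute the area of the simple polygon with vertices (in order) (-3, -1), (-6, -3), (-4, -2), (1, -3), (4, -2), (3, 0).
Area = 15

Shoelace formula: Area = (1/2) |Σ_i (x_i · y_{i+1} − x_{i+1} · y_i)| (indices mod n). Compute each cross term:
  (-3)(-3) − (-6)(-1) = 3
  (-6)(-2) − (-4)(-3) = 0
  (-4)(-3) − (1)(-2) = 14
  (1)(-2) − (4)(-3) = 10
  (4)(0) − (3)(-2) = 6
  (3)(-1) − (-3)(0) = -3
Sum = 30, so (signed) Area = 30/2 = 15, |Area| = 15.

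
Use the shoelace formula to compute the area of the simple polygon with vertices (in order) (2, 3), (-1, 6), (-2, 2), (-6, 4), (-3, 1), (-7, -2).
Area = 31/2

Shoelace formula: Area = (1/2) |Σ_i (x_i · y_{i+1} − x_{i+1} · y_i)| (indices mod n). Compute each cross term:
  (2)(6) − (-1)(3) = 15
  (-1)(2) − (-2)(6) = 10
  (-2)(4) − (-6)(2) = 4
  (-6)(1) − (-3)(4) = 6
  (-3)(-2) − (-7)(1) = 13
  (-7)(3) − (2)(-2) = -17
Sum = 31, so (signed) Area = 31/2 = 31/2, |Area| = 31/2.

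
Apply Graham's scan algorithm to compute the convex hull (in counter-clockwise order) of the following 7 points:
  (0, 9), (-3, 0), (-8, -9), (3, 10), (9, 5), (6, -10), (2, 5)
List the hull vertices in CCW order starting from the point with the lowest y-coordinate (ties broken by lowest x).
Hull (CCW) = [(6, -10), (9, 5), (3, 10), (0, 9), (-8, -9)]

Graham scan procedure:
  1. Find the pivot p₀ = point with lowest y (tie → lowest x): (6, -10).
  2. Sort the remaining points by polar angle around p₀.
  3. Walk through sorted points, maintaining a stack; pop the top while the last three entries make a non-left turn (cross product ≤ 0).
  4. Final stack is the convex hull in CCW order: (6, -10), (9, 5), (3, 10), (0, 9), (-8, -9).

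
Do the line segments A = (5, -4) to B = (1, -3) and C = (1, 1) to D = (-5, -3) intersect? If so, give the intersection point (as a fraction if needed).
No (intersection of containing lines falls outside at least one segment)

Parametrize and solve: t = 23/11, s = 8/11. At least one of these is outside [0, 1], so the segments do not intersect.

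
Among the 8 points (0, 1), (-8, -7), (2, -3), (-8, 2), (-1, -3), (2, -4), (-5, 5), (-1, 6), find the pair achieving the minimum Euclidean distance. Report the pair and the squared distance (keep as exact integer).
Pair = ((2, -3), (2, -4)); squared distance = 1

Compute all C(8, 2) = 28 pairwise squared distances (x_i − x_j)² + (y_i − y_j)². The minimum is 1, attained by the pair ((2, -3), (2, -4)).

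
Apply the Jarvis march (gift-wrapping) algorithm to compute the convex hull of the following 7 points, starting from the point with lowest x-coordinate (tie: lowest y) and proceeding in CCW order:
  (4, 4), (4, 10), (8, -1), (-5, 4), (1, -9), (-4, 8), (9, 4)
Hull (CCW) = [(-5, 4), (1, -9), (8, -1), (9, 4), (4, 10), (-4, 8)]

Jarvis march: at each step, from the current hull vertex p, select the next vertex q as the point such that every other point lies strictly to the left of (or on) the directed line p → q. (Equivalently: for every other point r, the cross product (q − p) × (r − p) ≥ 0.)
Starting point (lowest x, tie lowest y): (-5, 4). Wrap until returning to start. Resulting hull: (-5, 4), (1, -9), (8, -1), (9, 4), (4, 10), (-4, 8).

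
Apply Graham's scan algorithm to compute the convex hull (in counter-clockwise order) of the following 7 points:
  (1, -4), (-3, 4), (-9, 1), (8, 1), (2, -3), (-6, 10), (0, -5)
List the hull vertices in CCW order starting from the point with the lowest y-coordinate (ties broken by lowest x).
Hull (CCW) = [(0, -5), (8, 1), (-6, 10), (-9, 1)]

Graham scan procedure:
  1. Find the pivot p₀ = point with lowest y (tie → lowest x): (0, -5).
  2. Sort the remaining points by polar angle around p₀.
  3. Walk through sorted points, maintaining a stack; pop the top while the last three entries make a non-left turn (cross product ≤ 0).
  4. Final stack is the convex hull in CCW order: (0, -5), (8, 1), (-6, 10), (-9, 1).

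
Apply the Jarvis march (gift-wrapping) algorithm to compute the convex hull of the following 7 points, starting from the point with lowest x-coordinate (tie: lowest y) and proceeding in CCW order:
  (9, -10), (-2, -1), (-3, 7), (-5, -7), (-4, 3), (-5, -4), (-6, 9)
Hull (CCW) = [(-6, 9), (-5, -7), (9, -10), (-3, 7)]

Jarvis march: at each step, from the current hull vertex p, select the next vertex q as the point such that every other point lies strictly to the left of (or on) the directed line p → q. (Equivalently: for every other point r, the cross product (q − p) × (r − p) ≥ 0.)
Starting point (lowest x, tie lowest y): (-6, 9). Wrap until returning to start. Resulting hull: (-6, 9), (-5, -7), (9, -10), (-3, 7).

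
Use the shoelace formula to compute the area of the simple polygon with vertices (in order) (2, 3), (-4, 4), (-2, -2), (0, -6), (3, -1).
Area = 77/2

Shoelace formula: Area = (1/2) |Σ_i (x_i · y_{i+1} − x_{i+1} · y_i)| (indices mod n). Compute each cross term:
  (2)(4) − (-4)(3) = 20
  (-4)(-2) − (-2)(4) = 16
  (-2)(-6) − (0)(-2) = 12
  (0)(-1) − (3)(-6) = 18
  (3)(3) − (2)(-1) = 11
Sum = 77, so (signed) Area = 77/2 = 77/2, |Area| = 77/2.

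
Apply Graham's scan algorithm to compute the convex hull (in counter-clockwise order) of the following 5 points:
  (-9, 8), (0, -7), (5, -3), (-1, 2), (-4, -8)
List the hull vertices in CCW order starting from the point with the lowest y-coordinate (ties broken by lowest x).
Hull (CCW) = [(-4, -8), (0, -7), (5, -3), (-1, 2), (-9, 8)]

Graham scan procedure:
  1. Find the pivot p₀ = point with lowest y (tie → lowest x): (-4, -8).
  2. Sort the remaining points by polar angle around p₀.
  3. Walk through sorted points, maintaining a stack; pop the top while the last three entries make a non-left turn (cross product ≤ 0).
  4. Final stack is the convex hull in CCW order: (-4, -8), (0, -7), (5, -3), (-1, 2), (-9, 8).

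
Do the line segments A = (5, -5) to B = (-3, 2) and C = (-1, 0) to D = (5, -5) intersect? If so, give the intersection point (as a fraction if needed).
Yes; intersection at (5, -5) (t = 0 on AB, s = 1 on CD)

Parametrize AB as A + t(B − A) = (5 + -8 t, -5 + 7 t) and CD as C + s(D − C) = (-1 + 6 s, 0 + -5 s). Solve the linear system for (t, s). Determinant = 2 ≠ 0, so a unique intersection of the containing lines exists. Solution: t = 0, s = 1 — both in [0, 1], so the segments cross. Intersection point: (5, -5).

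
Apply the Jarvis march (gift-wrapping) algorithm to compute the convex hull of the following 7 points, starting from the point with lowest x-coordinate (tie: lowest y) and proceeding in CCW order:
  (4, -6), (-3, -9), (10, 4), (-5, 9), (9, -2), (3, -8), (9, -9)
Hull (CCW) = [(-5, 9), (-3, -9), (9, -9), (10, 4)]

Jarvis march: at each step, from the current hull vertex p, select the next vertex q as the point such that every other point lies strictly to the left of (or on) the directed line p → q. (Equivalently: for every other point r, the cross product (q − p) × (r − p) ≥ 0.)
Starting point (lowest x, tie lowest y): (-5, 9). Wrap until returning to start. Resulting hull: (-5, 9), (-3, -9), (9, -9), (10, 4).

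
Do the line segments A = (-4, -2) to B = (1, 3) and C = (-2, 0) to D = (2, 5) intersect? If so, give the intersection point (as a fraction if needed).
Yes; intersection at (-2, 0) (t = 2/5 on AB, s = 0 on CD)

Parametrize AB as A + t(B − A) = (-4 + 5 t, -2 + 5 t) and CD as C + s(D − C) = (-2 + 4 s, 0 + 5 s). Solve the linear system for (t, s). Determinant = -5 ≠ 0, so a unique intersection of the containing lines exists. Solution: t = 2/5, s = 0 — both in [0, 1], so the segments cross. Intersection point: (-2, 0).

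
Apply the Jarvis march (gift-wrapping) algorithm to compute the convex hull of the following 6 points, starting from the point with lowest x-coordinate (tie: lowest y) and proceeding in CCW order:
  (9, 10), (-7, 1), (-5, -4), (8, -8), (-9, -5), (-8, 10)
Hull (CCW) = [(-9, -5), (8, -8), (9, 10), (-8, 10)]

Jarvis march: at each step, from the current hull vertex p, select the next vertex q as the point such that every other point lies strictly to the left of (or on) the directed line p → q. (Equivalently: for every other point r, the cross product (q − p) × (r − p) ≥ 0.)
Starting point (lowest x, tie lowest y): (-9, -5). Wrap until returning to start. Resulting hull: (-9, -5), (8, -8), (9, 10), (-8, 10).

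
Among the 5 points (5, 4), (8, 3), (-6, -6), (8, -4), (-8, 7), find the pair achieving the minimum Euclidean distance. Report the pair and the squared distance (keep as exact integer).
Pair = ((5, 4), (8, 3)); squared distance = 10

Compute all C(5, 2) = 10 pairwise squared distances (x_i − x_j)² + (y_i − y_j)². The minimum is 10, attained by the pair ((5, 4), (8, 3)).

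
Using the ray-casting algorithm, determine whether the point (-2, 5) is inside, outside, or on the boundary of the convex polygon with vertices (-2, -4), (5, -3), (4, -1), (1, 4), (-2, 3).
The point (-2, 5) lies strictly outside the polygon

Cast a horizontal ray to the right from the query point and count how many polygon edges it crosses (each edge strictly once or zero times, handled with the usual half-open convention). 
Parity of crossings → even ⇒ outside.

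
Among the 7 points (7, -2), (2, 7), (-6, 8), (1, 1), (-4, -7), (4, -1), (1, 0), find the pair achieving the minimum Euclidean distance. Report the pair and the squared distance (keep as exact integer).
Pair = ((1, 1), (1, 0)); squared distance = 1

Compute all C(7, 2) = 21 pairwise squared distances (x_i − x_j)² + (y_i − y_j)². The minimum is 1, attained by the pair ((1, 1), (1, 0)).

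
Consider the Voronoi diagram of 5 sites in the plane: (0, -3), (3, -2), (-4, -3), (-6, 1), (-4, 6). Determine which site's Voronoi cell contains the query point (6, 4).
Nearest site = (3, -2)

The Voronoi cell of site s contains exactly those query points closer to s than to any other site. Compute squared distances from q = (6, 4) to each site:
  (3 − 6)² + (-2 − 4)² = 45
  (0 − 6)² + (-3 − 4)² = 85
  (-4 − 6)² + (6 − 4)² = 104
  (-4 − 6)² + (-3 − 4)² = 149
  (-6 − 6)² + (1 − 4)² = 153
Minimum is attained by (3, -2), so q lies in its Voronoi cell.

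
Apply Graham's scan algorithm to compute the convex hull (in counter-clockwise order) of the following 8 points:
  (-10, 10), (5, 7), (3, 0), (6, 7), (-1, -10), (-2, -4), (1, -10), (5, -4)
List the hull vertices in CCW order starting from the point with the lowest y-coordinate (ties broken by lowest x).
Hull (CCW) = [(-1, -10), (1, -10), (5, -4), (6, 7), (-10, 10)]

Graham scan procedure:
  1. Find the pivot p₀ = point with lowest y (tie → lowest x): (-1, -10).
  2. Sort the remaining points by polar angle around p₀.
  3. Walk through sorted points, maintaining a stack; pop the top while the last three entries make a non-left turn (cross product ≤ 0).
  4. Final stack is the convex hull in CCW order: (-1, -10), (1, -10), (5, -4), (6, 7), (-10, 10).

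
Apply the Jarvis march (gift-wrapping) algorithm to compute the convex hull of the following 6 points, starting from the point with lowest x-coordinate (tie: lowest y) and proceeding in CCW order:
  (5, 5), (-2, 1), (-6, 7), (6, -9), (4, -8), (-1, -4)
Hull (CCW) = [(-6, 7), (-1, -4), (4, -8), (6, -9), (5, 5)]

Jarvis march: at each step, from the current hull vertex p, select the next vertex q as the point such that every other point lies strictly to the left of (or on) the directed line p → q. (Equivalently: for every other point r, the cross product (q − p) × (r − p) ≥ 0.)
Starting point (lowest x, tie lowest y): (-6, 7). Wrap until returning to start. Resulting hull: (-6, 7), (-1, -4), (4, -8), (6, -9), (5, 5).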